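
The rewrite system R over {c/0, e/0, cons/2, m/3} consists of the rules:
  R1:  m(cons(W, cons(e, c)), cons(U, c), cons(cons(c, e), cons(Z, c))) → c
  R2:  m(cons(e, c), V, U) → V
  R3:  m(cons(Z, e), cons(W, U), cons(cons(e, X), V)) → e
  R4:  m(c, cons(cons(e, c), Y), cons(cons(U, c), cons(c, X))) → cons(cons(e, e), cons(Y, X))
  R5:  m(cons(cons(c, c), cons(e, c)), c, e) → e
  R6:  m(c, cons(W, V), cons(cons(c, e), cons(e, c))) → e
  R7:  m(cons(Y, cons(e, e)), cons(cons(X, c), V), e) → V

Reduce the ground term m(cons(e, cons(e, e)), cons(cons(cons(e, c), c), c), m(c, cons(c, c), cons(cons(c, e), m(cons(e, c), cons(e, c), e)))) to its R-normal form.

1. m(cons(e, cons(e, e)), cons(cons(cons(e, c), c), c), m(c, cons(c, c), cons(cons(c, e), m(cons(e, c), cons(e, c), e))))  →  m(cons(e, cons(e, e)), cons(cons(cons(e, c), c), c), m(c, cons(c, c), cons(cons(c, e), cons(e, c))))   [R2 at 3.3.2]
2. m(cons(e, cons(e, e)), cons(cons(cons(e, c), c), c), m(c, cons(c, c), cons(cons(c, e), cons(e, c))))  →  m(cons(e, cons(e, e)), cons(cons(cons(e, c), c), c), e)   [R6 at 3]
3. m(cons(e, cons(e, e)), cons(cons(cons(e, c), c), c), e)  →  c   [R7 at ε]

c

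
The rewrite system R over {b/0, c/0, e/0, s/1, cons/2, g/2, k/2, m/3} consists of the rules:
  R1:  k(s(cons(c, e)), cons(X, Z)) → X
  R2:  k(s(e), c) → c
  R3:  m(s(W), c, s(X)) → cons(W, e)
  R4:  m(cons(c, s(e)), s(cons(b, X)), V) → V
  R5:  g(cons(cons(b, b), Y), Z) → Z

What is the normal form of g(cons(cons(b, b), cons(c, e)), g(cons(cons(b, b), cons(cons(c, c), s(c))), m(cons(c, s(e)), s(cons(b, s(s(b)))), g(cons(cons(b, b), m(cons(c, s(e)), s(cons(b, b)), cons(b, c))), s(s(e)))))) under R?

s(s(e))

1. g(cons(cons(b, b), cons(c, e)), g(cons(cons(b, b), cons(cons(c, c), s(c))), m(cons(c, s(e)), s(cons(b, s(s(b)))), g(cons(cons(b, b), m(cons(c, s(e)), s(cons(b, b)), cons(b, c))), s(s(e))))))  →  g(cons(cons(b, b), cons(cons(c, c), s(c))), m(cons(c, s(e)), s(cons(b, s(s(b)))), g(cons(cons(b, b), m(cons(c, s(e)), s(cons(b, b)), cons(b, c))), s(s(e)))))   [R5 at ε]
2. g(cons(cons(b, b), cons(cons(c, c), s(c))), m(cons(c, s(e)), s(cons(b, s(s(b)))), g(cons(cons(b, b), m(cons(c, s(e)), s(cons(b, b)), cons(b, c))), s(s(e)))))  →  m(cons(c, s(e)), s(cons(b, s(s(b)))), g(cons(cons(b, b), m(cons(c, s(e)), s(cons(b, b)), cons(b, c))), s(s(e))))   [R5 at ε]
3. m(cons(c, s(e)), s(cons(b, s(s(b)))), g(cons(cons(b, b), m(cons(c, s(e)), s(cons(b, b)), cons(b, c))), s(s(e))))  →  g(cons(cons(b, b), m(cons(c, s(e)), s(cons(b, b)), cons(b, c))), s(s(e)))   [R4 at ε]
4. g(cons(cons(b, b), m(cons(c, s(e)), s(cons(b, b)), cons(b, c))), s(s(e)))  →  s(s(e))   [R5 at ε]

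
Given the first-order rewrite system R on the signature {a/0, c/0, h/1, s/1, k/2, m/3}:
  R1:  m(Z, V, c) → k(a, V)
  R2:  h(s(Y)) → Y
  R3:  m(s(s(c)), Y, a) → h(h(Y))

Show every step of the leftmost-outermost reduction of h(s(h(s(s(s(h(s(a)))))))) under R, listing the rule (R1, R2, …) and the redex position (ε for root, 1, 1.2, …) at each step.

1. h(s(h(s(s(s(h(s(a))))))))  →  h(s(s(s(h(s(a))))))   [R2 at ε]
2. h(s(s(s(h(s(a))))))  →  s(s(h(s(a))))   [R2 at ε]
3. s(s(h(s(a))))  →  s(s(a))   [R2 at 1.1]

s(s(a))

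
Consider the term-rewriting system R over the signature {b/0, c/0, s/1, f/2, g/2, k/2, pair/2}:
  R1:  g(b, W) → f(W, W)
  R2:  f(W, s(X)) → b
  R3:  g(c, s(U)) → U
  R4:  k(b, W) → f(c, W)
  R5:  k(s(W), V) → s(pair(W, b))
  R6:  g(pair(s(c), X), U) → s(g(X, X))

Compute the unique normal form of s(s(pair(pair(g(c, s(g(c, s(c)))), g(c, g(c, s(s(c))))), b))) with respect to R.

1. s(s(pair(pair(g(c, s(g(c, s(c)))), g(c, g(c, s(s(c))))), b)))  →  s(s(pair(pair(g(c, s(c)), g(c, g(c, s(s(c))))), b)))   [R3 at 1.1.1.1]
2. s(s(pair(pair(g(c, s(c)), g(c, g(c, s(s(c))))), b)))  →  s(s(pair(pair(c, g(c, g(c, s(s(c))))), b)))   [R3 at 1.1.1.1]
3. s(s(pair(pair(c, g(c, g(c, s(s(c))))), b)))  →  s(s(pair(pair(c, g(c, s(c))), b)))   [R3 at 1.1.1.2.2]
4. s(s(pair(pair(c, g(c, s(c))), b)))  →  s(s(pair(pair(c, c), b)))   [R3 at 1.1.1.2]

s(s(pair(pair(c, c), b)))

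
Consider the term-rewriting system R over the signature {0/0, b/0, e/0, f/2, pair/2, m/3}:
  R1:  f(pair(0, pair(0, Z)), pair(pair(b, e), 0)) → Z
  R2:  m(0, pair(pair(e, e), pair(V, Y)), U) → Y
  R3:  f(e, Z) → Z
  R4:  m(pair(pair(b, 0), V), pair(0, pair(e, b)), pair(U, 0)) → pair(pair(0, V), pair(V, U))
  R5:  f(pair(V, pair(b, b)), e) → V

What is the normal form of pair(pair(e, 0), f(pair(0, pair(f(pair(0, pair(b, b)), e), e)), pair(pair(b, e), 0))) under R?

1. pair(pair(e, 0), f(pair(0, pair(f(pair(0, pair(b, b)), e), e)), pair(pair(b, e), 0)))  →  pair(pair(e, 0), f(pair(0, pair(0, e)), pair(pair(b, e), 0)))   [R5 at 2.1.2.1]
2. pair(pair(e, 0), f(pair(0, pair(0, e)), pair(pair(b, e), 0)))  →  pair(pair(e, 0), e)   [R1 at 2]

pair(pair(e, 0), e)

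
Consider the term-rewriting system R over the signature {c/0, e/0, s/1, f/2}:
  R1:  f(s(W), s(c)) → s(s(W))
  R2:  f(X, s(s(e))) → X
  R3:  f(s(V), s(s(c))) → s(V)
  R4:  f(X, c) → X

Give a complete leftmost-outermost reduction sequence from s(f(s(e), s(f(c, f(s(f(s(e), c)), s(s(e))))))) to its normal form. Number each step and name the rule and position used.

s(s(s(e)))

1. s(f(s(e), s(f(c, f(s(f(s(e), c)), s(s(e)))))))  →  s(f(s(e), s(f(c, s(f(s(e), c))))))   [R2 at 1.2.1.2]
2. s(f(s(e), s(f(c, s(f(s(e), c))))))  →  s(f(s(e), s(f(c, s(s(e))))))   [R4 at 1.2.1.2.1]
3. s(f(s(e), s(f(c, s(s(e))))))  →  s(f(s(e), s(c)))   [R2 at 1.2.1]
4. s(f(s(e), s(c)))  →  s(s(s(e)))   [R1 at 1]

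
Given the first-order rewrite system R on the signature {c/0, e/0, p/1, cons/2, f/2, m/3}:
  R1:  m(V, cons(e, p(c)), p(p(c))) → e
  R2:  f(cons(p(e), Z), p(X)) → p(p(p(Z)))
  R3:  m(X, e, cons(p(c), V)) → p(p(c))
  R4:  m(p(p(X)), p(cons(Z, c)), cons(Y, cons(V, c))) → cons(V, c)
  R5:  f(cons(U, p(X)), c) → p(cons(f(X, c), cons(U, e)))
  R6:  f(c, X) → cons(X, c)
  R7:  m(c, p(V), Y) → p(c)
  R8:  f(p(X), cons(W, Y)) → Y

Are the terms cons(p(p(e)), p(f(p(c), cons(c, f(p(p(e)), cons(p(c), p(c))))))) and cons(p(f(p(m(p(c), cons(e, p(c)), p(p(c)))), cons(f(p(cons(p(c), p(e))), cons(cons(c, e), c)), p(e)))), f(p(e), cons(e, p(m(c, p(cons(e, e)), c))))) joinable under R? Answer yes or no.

Reduce t₁ = cons(p(p(e)), p(f(p(c), cons(c, f(p(p(e)), cons(p(c), p(c))))))):
1. cons(p(p(e)), p(f(p(c), cons(c, f(p(p(e)), cons(p(c), p(c)))))))  →  cons(p(p(e)), p(f(p(p(e)), cons(p(c), p(c)))))   [R8 at 2.1]
2. cons(p(p(e)), p(f(p(p(e)), cons(p(c), p(c)))))  →  cons(p(p(e)), p(p(c)))   [R8 at 2.1]

Reduce t₂ = cons(p(f(p(m(p(c), cons(e, p(c)), p(p(c)))), cons(f(p(cons(p(c), p(e))), cons(cons(c, e), c)), p(e)))), f(p(e), cons(e, p(m(c, p(cons(e, e)), c))))):
1. cons(p(f(p(m(p(c), cons(e, p(c)), p(p(c)))), cons(f(p(cons(p(c), p(e))), cons(cons(c, e), c)), p(e)))), f(p(e), cons(e, p(m(c, p(cons(e, e)), c)))))  →  cons(p(p(e)), f(p(e), cons(e, p(m(c, p(cons(e, e)), c)))))   [R8 at 1.1]
2. cons(p(p(e)), f(p(e), cons(e, p(m(c, p(cons(e, e)), c)))))  →  cons(p(p(e)), p(m(c, p(cons(e, e)), c)))   [R8 at 2]
3. cons(p(p(e)), p(m(c, p(cons(e, e)), c)))  →  cons(p(p(e)), p(p(c)))   [R7 at 2.1]

yes — NF(t₁) = cons(p(p(e)), p(p(c))), NF(t₂) = cons(p(p(e)), p(p(c)))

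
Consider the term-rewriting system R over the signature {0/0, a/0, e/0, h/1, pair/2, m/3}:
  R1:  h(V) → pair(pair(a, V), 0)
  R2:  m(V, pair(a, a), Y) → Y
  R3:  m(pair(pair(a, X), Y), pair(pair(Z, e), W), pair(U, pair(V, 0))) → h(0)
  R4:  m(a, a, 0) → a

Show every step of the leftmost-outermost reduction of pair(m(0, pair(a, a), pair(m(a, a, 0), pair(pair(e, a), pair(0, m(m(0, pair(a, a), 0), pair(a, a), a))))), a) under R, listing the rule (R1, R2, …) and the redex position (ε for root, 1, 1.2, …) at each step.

pair(pair(a, pair(pair(e, a), pair(0, a))), a)

1. pair(m(0, pair(a, a), pair(m(a, a, 0), pair(pair(e, a), pair(0, m(m(0, pair(a, a), 0), pair(a, a), a))))), a)  →  pair(pair(m(a, a, 0), pair(pair(e, a), pair(0, m(m(0, pair(a, a), 0), pair(a, a), a)))), a)   [R2 at 1]
2. pair(pair(m(a, a, 0), pair(pair(e, a), pair(0, m(m(0, pair(a, a), 0), pair(a, a), a)))), a)  →  pair(pair(a, pair(pair(e, a), pair(0, m(m(0, pair(a, a), 0), pair(a, a), a)))), a)   [R4 at 1.1]
3. pair(pair(a, pair(pair(e, a), pair(0, m(m(0, pair(a, a), 0), pair(a, a), a)))), a)  →  pair(pair(a, pair(pair(e, a), pair(0, a))), a)   [R2 at 1.2.2.2]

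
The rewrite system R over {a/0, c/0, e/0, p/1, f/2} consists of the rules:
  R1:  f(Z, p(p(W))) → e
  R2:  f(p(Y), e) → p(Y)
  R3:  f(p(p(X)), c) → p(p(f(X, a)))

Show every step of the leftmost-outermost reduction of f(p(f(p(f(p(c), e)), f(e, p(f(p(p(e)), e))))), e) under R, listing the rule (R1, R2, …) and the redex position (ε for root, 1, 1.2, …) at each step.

p(p(p(c)))

1. f(p(f(p(f(p(c), e)), f(e, p(f(p(p(e)), e))))), e)  →  p(f(p(f(p(c), e)), f(e, p(f(p(p(e)), e)))))   [R2 at ε]
2. p(f(p(f(p(c), e)), f(e, p(f(p(p(e)), e)))))  →  p(f(p(p(c)), f(e, p(f(p(p(e)), e)))))   [R2 at 1.1.1]
3. p(f(p(p(c)), f(e, p(f(p(p(e)), e)))))  →  p(f(p(p(c)), f(e, p(p(p(e))))))   [R2 at 1.2.2.1]
4. p(f(p(p(c)), f(e, p(p(p(e))))))  →  p(f(p(p(c)), e))   [R1 at 1.2]
5. p(f(p(p(c)), e))  →  p(p(p(c)))   [R2 at 1]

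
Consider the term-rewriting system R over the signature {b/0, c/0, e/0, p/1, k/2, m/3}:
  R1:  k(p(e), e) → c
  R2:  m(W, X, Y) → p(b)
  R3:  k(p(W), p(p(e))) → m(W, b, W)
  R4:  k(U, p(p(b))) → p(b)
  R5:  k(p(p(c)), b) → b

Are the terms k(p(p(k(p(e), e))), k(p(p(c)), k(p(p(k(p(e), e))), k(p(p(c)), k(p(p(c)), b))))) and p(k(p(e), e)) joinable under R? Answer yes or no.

Reduce t₁ = k(p(p(k(p(e), e))), k(p(p(c)), k(p(p(k(p(e), e))), k(p(p(c)), k(p(p(c)), b))))):
1. k(p(p(k(p(e), e))), k(p(p(c)), k(p(p(k(p(e), e))), k(p(p(c)), k(p(p(c)), b)))))  →  k(p(p(c)), k(p(p(c)), k(p(p(k(p(e), e))), k(p(p(c)), k(p(p(c)), b)))))   [R1 at 1.1.1]
2. k(p(p(c)), k(p(p(c)), k(p(p(k(p(e), e))), k(p(p(c)), k(p(p(c)), b)))))  →  k(p(p(c)), k(p(p(c)), k(p(p(c)), k(p(p(c)), k(p(p(c)), b)))))   [R1 at 2.2.1.1.1]
3. k(p(p(c)), k(p(p(c)), k(p(p(c)), k(p(p(c)), k(p(p(c)), b)))))  →  k(p(p(c)), k(p(p(c)), k(p(p(c)), k(p(p(c)), b))))   [R5 at 2.2.2.2]
4. k(p(p(c)), k(p(p(c)), k(p(p(c)), k(p(p(c)), b))))  →  k(p(p(c)), k(p(p(c)), k(p(p(c)), b)))   [R5 at 2.2.2]
5. k(p(p(c)), k(p(p(c)), k(p(p(c)), b)))  →  k(p(p(c)), k(p(p(c)), b))   [R5 at 2.2]
6. k(p(p(c)), k(p(p(c)), b))  →  k(p(p(c)), b)   [R5 at 2]
7. k(p(p(c)), b)  →  b   [R5 at ε]

Reduce t₂ = p(k(p(e), e)):
1. p(k(p(e), e))  →  p(c)   [R1 at 1]

no — NF(t₁) = b, NF(t₂) = p(c)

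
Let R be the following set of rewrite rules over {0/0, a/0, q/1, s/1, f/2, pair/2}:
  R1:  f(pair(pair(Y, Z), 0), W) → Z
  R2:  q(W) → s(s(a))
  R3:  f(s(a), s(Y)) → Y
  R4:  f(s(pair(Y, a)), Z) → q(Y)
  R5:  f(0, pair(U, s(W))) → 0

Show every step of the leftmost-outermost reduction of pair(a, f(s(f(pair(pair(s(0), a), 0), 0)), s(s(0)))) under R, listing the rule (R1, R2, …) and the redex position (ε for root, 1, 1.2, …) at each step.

1. pair(a, f(s(f(pair(pair(s(0), a), 0), 0)), s(s(0))))  →  pair(a, f(s(a), s(s(0))))   [R1 at 2.1.1]
2. pair(a, f(s(a), s(s(0))))  →  pair(a, s(0))   [R3 at 2]

pair(a, s(0))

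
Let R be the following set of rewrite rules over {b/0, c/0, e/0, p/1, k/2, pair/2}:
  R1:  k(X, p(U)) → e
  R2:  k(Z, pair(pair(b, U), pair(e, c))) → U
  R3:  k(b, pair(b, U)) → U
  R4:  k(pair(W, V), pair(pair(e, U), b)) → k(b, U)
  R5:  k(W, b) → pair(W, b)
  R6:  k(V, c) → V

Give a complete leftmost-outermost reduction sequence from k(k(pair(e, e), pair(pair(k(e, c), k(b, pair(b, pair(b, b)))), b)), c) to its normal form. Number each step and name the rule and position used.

1. k(k(pair(e, e), pair(pair(k(e, c), k(b, pair(b, pair(b, b)))), b)), c)  →  k(pair(e, e), pair(pair(k(e, c), k(b, pair(b, pair(b, b)))), b))   [R6 at ε]
2. k(pair(e, e), pair(pair(k(e, c), k(b, pair(b, pair(b, b)))), b))  →  k(pair(e, e), pair(pair(e, k(b, pair(b, pair(b, b)))), b))   [R6 at 2.1.1]
3. k(pair(e, e), pair(pair(e, k(b, pair(b, pair(b, b)))), b))  →  k(b, k(b, pair(b, pair(b, b))))   [R4 at ε]
4. k(b, k(b, pair(b, pair(b, b))))  →  k(b, pair(b, b))   [R3 at 2]
5. k(b, pair(b, b))  →  b   [R3 at ε]

b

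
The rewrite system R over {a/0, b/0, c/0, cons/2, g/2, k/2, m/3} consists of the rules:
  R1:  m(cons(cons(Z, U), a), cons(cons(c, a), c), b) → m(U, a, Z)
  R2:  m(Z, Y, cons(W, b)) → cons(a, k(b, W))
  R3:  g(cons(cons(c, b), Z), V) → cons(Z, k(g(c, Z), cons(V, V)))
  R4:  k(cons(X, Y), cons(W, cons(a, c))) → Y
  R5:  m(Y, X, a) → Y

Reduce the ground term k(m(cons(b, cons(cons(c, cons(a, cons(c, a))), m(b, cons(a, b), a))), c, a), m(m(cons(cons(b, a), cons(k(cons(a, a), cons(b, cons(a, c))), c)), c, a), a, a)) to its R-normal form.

cons(cons(c, cons(a, cons(c, a))), b)

1. k(m(cons(b, cons(cons(c, cons(a, cons(c, a))), m(b, cons(a, b), a))), c, a), m(m(cons(cons(b, a), cons(k(cons(a, a), cons(b, cons(a, c))), c)), c, a), a, a))  →  k(cons(b, cons(cons(c, cons(a, cons(c, a))), m(b, cons(a, b), a))), m(m(cons(cons(b, a), cons(k(cons(a, a), cons(b, cons(a, c))), c)), c, a), a, a))   [R5 at 1]
2. k(cons(b, cons(cons(c, cons(a, cons(c, a))), m(b, cons(a, b), a))), m(m(cons(cons(b, a), cons(k(cons(a, a), cons(b, cons(a, c))), c)), c, a), a, a))  →  k(cons(b, cons(cons(c, cons(a, cons(c, a))), b)), m(m(cons(cons(b, a), cons(k(cons(a, a), cons(b, cons(a, c))), c)), c, a), a, a))   [R5 at 1.2.2]
3. k(cons(b, cons(cons(c, cons(a, cons(c, a))), b)), m(m(cons(cons(b, a), cons(k(cons(a, a), cons(b, cons(a, c))), c)), c, a), a, a))  →  k(cons(b, cons(cons(c, cons(a, cons(c, a))), b)), m(cons(cons(b, a), cons(k(cons(a, a), cons(b, cons(a, c))), c)), c, a))   [R5 at 2]
4. k(cons(b, cons(cons(c, cons(a, cons(c, a))), b)), m(cons(cons(b, a), cons(k(cons(a, a), cons(b, cons(a, c))), c)), c, a))  →  k(cons(b, cons(cons(c, cons(a, cons(c, a))), b)), cons(cons(b, a), cons(k(cons(a, a), cons(b, cons(a, c))), c)))   [R5 at 2]
5. k(cons(b, cons(cons(c, cons(a, cons(c, a))), b)), cons(cons(b, a), cons(k(cons(a, a), cons(b, cons(a, c))), c)))  →  k(cons(b, cons(cons(c, cons(a, cons(c, a))), b)), cons(cons(b, a), cons(a, c)))   [R4 at 2.2.1]
6. k(cons(b, cons(cons(c, cons(a, cons(c, a))), b)), cons(cons(b, a), cons(a, c)))  →  cons(cons(c, cons(a, cons(c, a))), b)   [R4 at ε]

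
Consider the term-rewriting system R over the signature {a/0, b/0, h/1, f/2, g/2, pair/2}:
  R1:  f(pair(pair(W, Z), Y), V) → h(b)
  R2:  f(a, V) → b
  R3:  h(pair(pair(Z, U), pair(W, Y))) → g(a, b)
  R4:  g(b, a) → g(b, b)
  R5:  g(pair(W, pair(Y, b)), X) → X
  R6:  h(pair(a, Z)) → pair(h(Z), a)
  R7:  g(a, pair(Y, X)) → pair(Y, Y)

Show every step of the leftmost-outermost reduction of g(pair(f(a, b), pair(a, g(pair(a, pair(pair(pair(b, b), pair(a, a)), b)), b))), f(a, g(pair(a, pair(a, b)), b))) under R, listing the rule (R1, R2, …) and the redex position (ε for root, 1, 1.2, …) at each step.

b

1. g(pair(f(a, b), pair(a, g(pair(a, pair(pair(pair(b, b), pair(a, a)), b)), b))), f(a, g(pair(a, pair(a, b)), b)))  →  g(pair(b, pair(a, g(pair(a, pair(pair(pair(b, b), pair(a, a)), b)), b))), f(a, g(pair(a, pair(a, b)), b)))   [R2 at 1.1]
2. g(pair(b, pair(a, g(pair(a, pair(pair(pair(b, b), pair(a, a)), b)), b))), f(a, g(pair(a, pair(a, b)), b)))  →  g(pair(b, pair(a, b)), f(a, g(pair(a, pair(a, b)), b)))   [R5 at 1.2.2]
3. g(pair(b, pair(a, b)), f(a, g(pair(a, pair(a, b)), b)))  →  f(a, g(pair(a, pair(a, b)), b))   [R5 at ε]
4. f(a, g(pair(a, pair(a, b)), b))  →  b   [R2 at ε]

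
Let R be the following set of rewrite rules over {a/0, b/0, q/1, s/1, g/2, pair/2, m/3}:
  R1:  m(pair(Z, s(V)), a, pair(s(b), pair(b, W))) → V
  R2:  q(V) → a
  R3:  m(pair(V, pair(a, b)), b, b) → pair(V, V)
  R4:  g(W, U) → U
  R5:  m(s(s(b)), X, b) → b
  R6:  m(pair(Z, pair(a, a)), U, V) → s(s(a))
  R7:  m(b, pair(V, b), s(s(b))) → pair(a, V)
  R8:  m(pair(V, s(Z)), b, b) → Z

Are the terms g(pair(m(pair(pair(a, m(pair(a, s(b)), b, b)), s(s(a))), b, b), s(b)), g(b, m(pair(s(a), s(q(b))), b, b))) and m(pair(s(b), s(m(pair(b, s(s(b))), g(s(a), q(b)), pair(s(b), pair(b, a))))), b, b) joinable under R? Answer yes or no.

Reduce t₁ = g(pair(m(pair(pair(a, m(pair(a, s(b)), b, b)), s(s(a))), b, b), s(b)), g(b, m(pair(s(a), s(q(b))), b, b))):
1. g(pair(m(pair(pair(a, m(pair(a, s(b)), b, b)), s(s(a))), b, b), s(b)), g(b, m(pair(s(a), s(q(b))), b, b)))  →  g(b, m(pair(s(a), s(q(b))), b, b))   [R4 at ε]
2. g(b, m(pair(s(a), s(q(b))), b, b))  →  m(pair(s(a), s(q(b))), b, b)   [R4 at ε]
3. m(pair(s(a), s(q(b))), b, b)  →  q(b)   [R8 at ε]
4. q(b)  →  a   [R2 at ε]

Reduce t₂ = m(pair(s(b), s(m(pair(b, s(s(b))), g(s(a), q(b)), pair(s(b), pair(b, a))))), b, b):
1. m(pair(s(b), s(m(pair(b, s(s(b))), g(s(a), q(b)), pair(s(b), pair(b, a))))), b, b)  →  m(pair(b, s(s(b))), g(s(a), q(b)), pair(s(b), pair(b, a)))   [R8 at ε]
2. m(pair(b, s(s(b))), g(s(a), q(b)), pair(s(b), pair(b, a)))  →  m(pair(b, s(s(b))), q(b), pair(s(b), pair(b, a)))   [R4 at 2]
3. m(pair(b, s(s(b))), q(b), pair(s(b), pair(b, a)))  →  m(pair(b, s(s(b))), a, pair(s(b), pair(b, a)))   [R2 at 2]
4. m(pair(b, s(s(b))), a, pair(s(b), pair(b, a)))  →  s(b)   [R1 at ε]

no — NF(t₁) = a, NF(t₂) = s(b)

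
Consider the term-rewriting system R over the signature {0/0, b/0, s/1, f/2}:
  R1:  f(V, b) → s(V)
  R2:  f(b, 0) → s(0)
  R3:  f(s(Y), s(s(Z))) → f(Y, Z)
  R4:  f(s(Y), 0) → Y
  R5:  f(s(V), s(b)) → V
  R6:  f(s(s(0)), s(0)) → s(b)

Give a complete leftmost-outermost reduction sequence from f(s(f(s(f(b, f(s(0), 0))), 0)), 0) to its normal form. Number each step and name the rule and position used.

1. f(s(f(s(f(b, f(s(0), 0))), 0)), 0)  →  f(s(f(b, f(s(0), 0))), 0)   [R4 at ε]
2. f(s(f(b, f(s(0), 0))), 0)  →  f(b, f(s(0), 0))   [R4 at ε]
3. f(b, f(s(0), 0))  →  f(b, 0)   [R4 at 2]
4. f(b, 0)  →  s(0)   [R2 at ε]

s(0)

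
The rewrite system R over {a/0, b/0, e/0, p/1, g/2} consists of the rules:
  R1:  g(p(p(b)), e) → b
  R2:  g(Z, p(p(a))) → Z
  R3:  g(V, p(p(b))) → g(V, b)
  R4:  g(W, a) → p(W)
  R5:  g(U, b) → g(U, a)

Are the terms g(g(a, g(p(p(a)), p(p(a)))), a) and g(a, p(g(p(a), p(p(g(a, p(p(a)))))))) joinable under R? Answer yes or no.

Reduce t₁ = g(g(a, g(p(p(a)), p(p(a)))), a):
1. g(g(a, g(p(p(a)), p(p(a)))), a)  →  p(g(a, g(p(p(a)), p(p(a)))))   [R4 at ε]
2. p(g(a, g(p(p(a)), p(p(a)))))  →  p(g(a, p(p(a))))   [R2 at 1.2]
3. p(g(a, p(p(a))))  →  p(a)   [R2 at 1]

Reduce t₂ = g(a, p(g(p(a), p(p(g(a, p(p(a)))))))):
1. g(a, p(g(p(a), p(p(g(a, p(p(a))))))))  →  g(a, p(g(p(a), p(p(a)))))   [R2 at 2.1.2.1.1]
2. g(a, p(g(p(a), p(p(a)))))  →  g(a, p(p(a)))   [R2 at 2.1]
3. g(a, p(p(a)))  →  a   [R2 at ε]

no — NF(t₁) = p(a), NF(t₂) = a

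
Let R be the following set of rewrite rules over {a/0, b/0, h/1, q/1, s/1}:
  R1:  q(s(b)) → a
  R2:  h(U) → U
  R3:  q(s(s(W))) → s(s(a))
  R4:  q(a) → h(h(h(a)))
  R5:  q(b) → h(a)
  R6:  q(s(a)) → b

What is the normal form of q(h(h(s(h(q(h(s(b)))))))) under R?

1. q(h(h(s(h(q(h(s(b))))))))  →  q(h(s(h(q(h(s(b)))))))   [R2 at 1]
2. q(h(s(h(q(h(s(b)))))))  →  q(s(h(q(h(s(b))))))   [R2 at 1]
3. q(s(h(q(h(s(b))))))  →  q(s(q(h(s(b)))))   [R2 at 1.1]
4. q(s(q(h(s(b)))))  →  q(s(q(s(b))))   [R2 at 1.1.1]
5. q(s(q(s(b))))  →  q(s(a))   [R1 at 1.1]
6. q(s(a))  →  b   [R6 at ε]

b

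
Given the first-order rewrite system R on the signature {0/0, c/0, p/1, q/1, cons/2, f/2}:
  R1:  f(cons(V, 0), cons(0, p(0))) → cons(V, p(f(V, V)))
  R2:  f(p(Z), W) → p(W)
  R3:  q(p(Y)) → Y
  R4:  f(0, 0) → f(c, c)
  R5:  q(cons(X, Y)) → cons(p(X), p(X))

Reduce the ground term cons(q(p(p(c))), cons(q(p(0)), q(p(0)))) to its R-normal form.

cons(p(c), cons(0, 0))

1. cons(q(p(p(c))), cons(q(p(0)), q(p(0))))  →  cons(p(c), cons(q(p(0)), q(p(0))))   [R3 at 1]
2. cons(p(c), cons(q(p(0)), q(p(0))))  →  cons(p(c), cons(0, q(p(0))))   [R3 at 2.1]
3. cons(p(c), cons(0, q(p(0))))  →  cons(p(c), cons(0, 0))   [R3 at 2.2]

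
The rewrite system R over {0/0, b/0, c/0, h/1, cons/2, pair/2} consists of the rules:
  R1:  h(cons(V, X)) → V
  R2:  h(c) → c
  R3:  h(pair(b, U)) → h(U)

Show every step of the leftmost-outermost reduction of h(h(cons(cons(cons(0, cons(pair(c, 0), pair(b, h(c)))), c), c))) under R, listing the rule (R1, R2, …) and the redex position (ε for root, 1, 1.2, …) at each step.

1. h(h(cons(cons(cons(0, cons(pair(c, 0), pair(b, h(c)))), c), c)))  →  h(cons(cons(0, cons(pair(c, 0), pair(b, h(c)))), c))   [R1 at 1]
2. h(cons(cons(0, cons(pair(c, 0), pair(b, h(c)))), c))  →  cons(0, cons(pair(c, 0), pair(b, h(c))))   [R1 at ε]
3. cons(0, cons(pair(c, 0), pair(b, h(c))))  →  cons(0, cons(pair(c, 0), pair(b, c)))   [R2 at 2.2.2]

cons(0, cons(pair(c, 0), pair(b, c)))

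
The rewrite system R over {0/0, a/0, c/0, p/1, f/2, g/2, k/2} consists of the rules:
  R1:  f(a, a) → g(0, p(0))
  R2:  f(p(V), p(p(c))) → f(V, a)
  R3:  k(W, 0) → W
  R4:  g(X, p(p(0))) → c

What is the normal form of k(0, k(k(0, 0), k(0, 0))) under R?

1. k(0, k(k(0, 0), k(0, 0)))  →  k(0, k(0, k(0, 0)))   [R3 at 2.1]
2. k(0, k(0, k(0, 0)))  →  k(0, k(0, 0))   [R3 at 2.2]
3. k(0, k(0, 0))  →  k(0, 0)   [R3 at 2]
4. k(0, 0)  →  0   [R3 at ε]

0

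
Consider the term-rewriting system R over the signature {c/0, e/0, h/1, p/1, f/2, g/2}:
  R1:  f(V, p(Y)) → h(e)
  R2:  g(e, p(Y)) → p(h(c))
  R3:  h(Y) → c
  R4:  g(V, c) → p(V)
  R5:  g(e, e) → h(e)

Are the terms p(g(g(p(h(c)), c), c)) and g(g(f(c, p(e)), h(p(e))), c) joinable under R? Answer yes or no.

Reduce t₁ = p(g(g(p(h(c)), c), c)):
1. p(g(g(p(h(c)), c), c))  →  p(p(g(p(h(c)), c)))   [R4 at 1]
2. p(p(g(p(h(c)), c)))  →  p(p(p(p(h(c)))))   [R4 at 1.1]
3. p(p(p(p(h(c)))))  →  p(p(p(p(c))))   [R3 at 1.1.1.1]

Reduce t₂ = g(g(f(c, p(e)), h(p(e))), c):
1. g(g(f(c, p(e)), h(p(e))), c)  →  p(g(f(c, p(e)), h(p(e))))   [R4 at ε]
2. p(g(f(c, p(e)), h(p(e))))  →  p(g(h(e), h(p(e))))   [R1 at 1.1]
3. p(g(h(e), h(p(e))))  →  p(g(c, h(p(e))))   [R3 at 1.1]
4. p(g(c, h(p(e))))  →  p(g(c, c))   [R3 at 1.2]
5. p(g(c, c))  →  p(p(c))   [R4 at 1]

no — NF(t₁) = p(p(p(p(c)))), NF(t₂) = p(p(c))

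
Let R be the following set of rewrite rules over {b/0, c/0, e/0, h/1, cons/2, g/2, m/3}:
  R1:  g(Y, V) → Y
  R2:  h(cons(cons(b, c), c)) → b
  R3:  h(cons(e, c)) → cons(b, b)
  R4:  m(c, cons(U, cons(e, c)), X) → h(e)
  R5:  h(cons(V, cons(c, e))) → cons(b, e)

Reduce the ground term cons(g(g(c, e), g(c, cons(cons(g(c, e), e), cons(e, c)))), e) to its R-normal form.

cons(c, e)

1. cons(g(g(c, e), g(c, cons(cons(g(c, e), e), cons(e, c)))), e)  →  cons(g(c, e), e)   [R1 at 1]
2. cons(g(c, e), e)  →  cons(c, e)   [R1 at 1]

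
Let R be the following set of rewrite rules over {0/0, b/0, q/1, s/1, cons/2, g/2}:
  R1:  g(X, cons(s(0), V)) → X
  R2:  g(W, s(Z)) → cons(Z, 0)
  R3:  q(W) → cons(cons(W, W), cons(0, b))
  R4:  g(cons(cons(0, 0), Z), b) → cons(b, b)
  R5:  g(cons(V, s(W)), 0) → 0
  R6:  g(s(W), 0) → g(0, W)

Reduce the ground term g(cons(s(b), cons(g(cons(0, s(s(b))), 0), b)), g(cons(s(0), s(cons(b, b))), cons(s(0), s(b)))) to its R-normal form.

cons(s(b), cons(0, b))

1. g(cons(s(b), cons(g(cons(0, s(s(b))), 0), b)), g(cons(s(0), s(cons(b, b))), cons(s(0), s(b))))  →  g(cons(s(b), cons(0, b)), g(cons(s(0), s(cons(b, b))), cons(s(0), s(b))))   [R5 at 1.2.1]
2. g(cons(s(b), cons(0, b)), g(cons(s(0), s(cons(b, b))), cons(s(0), s(b))))  →  g(cons(s(b), cons(0, b)), cons(s(0), s(cons(b, b))))   [R1 at 2]
3. g(cons(s(b), cons(0, b)), cons(s(0), s(cons(b, b))))  →  cons(s(b), cons(0, b))   [R1 at ε]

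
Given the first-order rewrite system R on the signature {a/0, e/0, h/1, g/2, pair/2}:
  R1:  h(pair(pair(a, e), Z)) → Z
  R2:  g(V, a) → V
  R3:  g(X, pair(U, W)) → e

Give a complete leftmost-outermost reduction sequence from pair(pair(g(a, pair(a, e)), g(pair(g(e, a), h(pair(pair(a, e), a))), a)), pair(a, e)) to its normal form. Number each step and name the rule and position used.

1. pair(pair(g(a, pair(a, e)), g(pair(g(e, a), h(pair(pair(a, e), a))), a)), pair(a, e))  →  pair(pair(e, g(pair(g(e, a), h(pair(pair(a, e), a))), a)), pair(a, e))   [R3 at 1.1]
2. pair(pair(e, g(pair(g(e, a), h(pair(pair(a, e), a))), a)), pair(a, e))  →  pair(pair(e, pair(g(e, a), h(pair(pair(a, e), a)))), pair(a, e))   [R2 at 1.2]
3. pair(pair(e, pair(g(e, a), h(pair(pair(a, e), a)))), pair(a, e))  →  pair(pair(e, pair(e, h(pair(pair(a, e), a)))), pair(a, e))   [R2 at 1.2.1]
4. pair(pair(e, pair(e, h(pair(pair(a, e), a)))), pair(a, e))  →  pair(pair(e, pair(e, a)), pair(a, e))   [R1 at 1.2.2]

pair(pair(e, pair(e, a)), pair(a, e))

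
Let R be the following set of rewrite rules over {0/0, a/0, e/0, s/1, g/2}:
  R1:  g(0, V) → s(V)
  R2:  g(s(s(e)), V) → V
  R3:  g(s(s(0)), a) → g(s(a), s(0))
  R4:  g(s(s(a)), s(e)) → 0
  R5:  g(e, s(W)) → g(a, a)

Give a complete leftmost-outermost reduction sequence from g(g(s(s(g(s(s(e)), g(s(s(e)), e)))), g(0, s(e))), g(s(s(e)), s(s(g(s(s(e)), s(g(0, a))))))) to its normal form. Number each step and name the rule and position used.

1. g(g(s(s(g(s(s(e)), g(s(s(e)), e)))), g(0, s(e))), g(s(s(e)), s(s(g(s(s(e)), s(g(0, a)))))))  →  g(g(s(s(g(s(s(e)), e))), g(0, s(e))), g(s(s(e)), s(s(g(s(s(e)), s(g(0, a)))))))   [R2 at 1.1.1.1]
2. g(g(s(s(g(s(s(e)), e))), g(0, s(e))), g(s(s(e)), s(s(g(s(s(e)), s(g(0, a)))))))  →  g(g(s(s(e)), g(0, s(e))), g(s(s(e)), s(s(g(s(s(e)), s(g(0, a)))))))   [R2 at 1.1.1.1]
3. g(g(s(s(e)), g(0, s(e))), g(s(s(e)), s(s(g(s(s(e)), s(g(0, a)))))))  →  g(g(0, s(e)), g(s(s(e)), s(s(g(s(s(e)), s(g(0, a)))))))   [R2 at 1]
4. g(g(0, s(e)), g(s(s(e)), s(s(g(s(s(e)), s(g(0, a)))))))  →  g(s(s(e)), g(s(s(e)), s(s(g(s(s(e)), s(g(0, a)))))))   [R1 at 1]
5. g(s(s(e)), g(s(s(e)), s(s(g(s(s(e)), s(g(0, a)))))))  →  g(s(s(e)), s(s(g(s(s(e)), s(g(0, a))))))   [R2 at ε]
6. g(s(s(e)), s(s(g(s(s(e)), s(g(0, a))))))  →  s(s(g(s(s(e)), s(g(0, a)))))   [R2 at ε]
7. s(s(g(s(s(e)), s(g(0, a)))))  →  s(s(s(g(0, a))))   [R2 at 1.1]
8. s(s(s(g(0, a))))  →  s(s(s(s(a))))   [R1 at 1.1.1]

s(s(s(s(a))))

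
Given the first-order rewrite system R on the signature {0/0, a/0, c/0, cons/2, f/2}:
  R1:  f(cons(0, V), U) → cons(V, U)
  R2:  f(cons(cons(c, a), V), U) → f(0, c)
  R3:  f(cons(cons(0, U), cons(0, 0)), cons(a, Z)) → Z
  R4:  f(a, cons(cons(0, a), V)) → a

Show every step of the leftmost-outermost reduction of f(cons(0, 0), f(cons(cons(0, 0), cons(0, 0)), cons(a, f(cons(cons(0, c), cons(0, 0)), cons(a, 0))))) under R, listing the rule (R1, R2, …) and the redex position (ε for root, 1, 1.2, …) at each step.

cons(0, 0)

1. f(cons(0, 0), f(cons(cons(0, 0), cons(0, 0)), cons(a, f(cons(cons(0, c), cons(0, 0)), cons(a, 0)))))  →  cons(0, f(cons(cons(0, 0), cons(0, 0)), cons(a, f(cons(cons(0, c), cons(0, 0)), cons(a, 0)))))   [R1 at ε]
2. cons(0, f(cons(cons(0, 0), cons(0, 0)), cons(a, f(cons(cons(0, c), cons(0, 0)), cons(a, 0)))))  →  cons(0, f(cons(cons(0, c), cons(0, 0)), cons(a, 0)))   [R3 at 2]
3. cons(0, f(cons(cons(0, c), cons(0, 0)), cons(a, 0)))  →  cons(0, 0)   [R3 at 2]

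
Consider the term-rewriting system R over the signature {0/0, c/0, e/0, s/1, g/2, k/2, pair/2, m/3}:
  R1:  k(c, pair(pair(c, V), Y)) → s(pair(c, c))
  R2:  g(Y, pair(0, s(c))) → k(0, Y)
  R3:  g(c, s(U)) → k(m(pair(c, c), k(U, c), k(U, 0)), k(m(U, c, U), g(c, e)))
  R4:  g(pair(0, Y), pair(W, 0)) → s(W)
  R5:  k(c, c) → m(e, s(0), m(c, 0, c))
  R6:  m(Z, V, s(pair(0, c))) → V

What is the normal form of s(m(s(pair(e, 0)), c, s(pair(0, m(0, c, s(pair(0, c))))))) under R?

s(c)

1. s(m(s(pair(e, 0)), c, s(pair(0, m(0, c, s(pair(0, c)))))))  →  s(m(s(pair(e, 0)), c, s(pair(0, c))))   [R6 at 1.3.1.2]
2. s(m(s(pair(e, 0)), c, s(pair(0, c))))  →  s(c)   [R6 at 1]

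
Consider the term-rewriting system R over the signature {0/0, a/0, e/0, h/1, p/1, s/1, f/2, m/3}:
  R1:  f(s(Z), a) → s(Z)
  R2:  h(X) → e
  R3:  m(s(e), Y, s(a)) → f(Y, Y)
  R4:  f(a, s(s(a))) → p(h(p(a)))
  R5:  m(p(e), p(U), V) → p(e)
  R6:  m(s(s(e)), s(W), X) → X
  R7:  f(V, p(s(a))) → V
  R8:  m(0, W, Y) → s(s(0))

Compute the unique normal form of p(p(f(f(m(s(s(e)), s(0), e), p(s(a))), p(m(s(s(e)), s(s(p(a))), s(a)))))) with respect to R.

p(p(e))

1. p(p(f(f(m(s(s(e)), s(0), e), p(s(a))), p(m(s(s(e)), s(s(p(a))), s(a))))))  →  p(p(f(m(s(s(e)), s(0), e), p(m(s(s(e)), s(s(p(a))), s(a))))))   [R7 at 1.1.1]
2. p(p(f(m(s(s(e)), s(0), e), p(m(s(s(e)), s(s(p(a))), s(a))))))  →  p(p(f(e, p(m(s(s(e)), s(s(p(a))), s(a))))))   [R6 at 1.1.1]
3. p(p(f(e, p(m(s(s(e)), s(s(p(a))), s(a))))))  →  p(p(f(e, p(s(a)))))   [R6 at 1.1.2.1]
4. p(p(f(e, p(s(a)))))  →  p(p(e))   [R7 at 1.1]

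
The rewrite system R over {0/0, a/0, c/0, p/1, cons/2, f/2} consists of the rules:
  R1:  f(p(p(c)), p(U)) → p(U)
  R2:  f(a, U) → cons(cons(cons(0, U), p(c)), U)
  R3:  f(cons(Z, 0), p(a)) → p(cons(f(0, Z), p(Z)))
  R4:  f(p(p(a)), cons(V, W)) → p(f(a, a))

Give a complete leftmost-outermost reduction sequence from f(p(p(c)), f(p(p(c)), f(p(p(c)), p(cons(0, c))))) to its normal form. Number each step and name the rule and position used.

1. f(p(p(c)), f(p(p(c)), f(p(p(c)), p(cons(0, c)))))  →  f(p(p(c)), f(p(p(c)), p(cons(0, c))))   [R1 at 2.2]
2. f(p(p(c)), f(p(p(c)), p(cons(0, c))))  →  f(p(p(c)), p(cons(0, c)))   [R1 at 2]
3. f(p(p(c)), p(cons(0, c)))  →  p(cons(0, c))   [R1 at ε]

p(cons(0, c))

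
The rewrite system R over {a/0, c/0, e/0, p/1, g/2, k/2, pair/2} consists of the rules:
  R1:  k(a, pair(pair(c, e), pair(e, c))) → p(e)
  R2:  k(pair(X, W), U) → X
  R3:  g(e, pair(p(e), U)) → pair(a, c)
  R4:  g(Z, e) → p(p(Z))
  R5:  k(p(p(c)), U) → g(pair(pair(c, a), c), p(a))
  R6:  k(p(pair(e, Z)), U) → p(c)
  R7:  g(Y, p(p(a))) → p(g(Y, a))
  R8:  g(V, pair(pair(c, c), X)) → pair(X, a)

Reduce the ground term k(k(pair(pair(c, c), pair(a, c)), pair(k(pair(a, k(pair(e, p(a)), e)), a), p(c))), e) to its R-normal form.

c

1. k(k(pair(pair(c, c), pair(a, c)), pair(k(pair(a, k(pair(e, p(a)), e)), a), p(c))), e)  →  k(pair(c, c), e)   [R2 at 1]
2. k(pair(c, c), e)  →  c   [R2 at ε]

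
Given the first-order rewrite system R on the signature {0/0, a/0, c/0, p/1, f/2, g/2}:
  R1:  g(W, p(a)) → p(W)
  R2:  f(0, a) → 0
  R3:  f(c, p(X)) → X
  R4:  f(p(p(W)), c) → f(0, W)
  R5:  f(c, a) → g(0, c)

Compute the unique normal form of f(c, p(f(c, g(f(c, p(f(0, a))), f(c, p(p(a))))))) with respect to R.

0

1. f(c, p(f(c, g(f(c, p(f(0, a))), f(c, p(p(a)))))))  →  f(c, g(f(c, p(f(0, a))), f(c, p(p(a)))))   [R3 at ε]
2. f(c, g(f(c, p(f(0, a))), f(c, p(p(a)))))  →  f(c, g(f(0, a), f(c, p(p(a)))))   [R3 at 2.1]
3. f(c, g(f(0, a), f(c, p(p(a)))))  →  f(c, g(0, f(c, p(p(a)))))   [R2 at 2.1]
4. f(c, g(0, f(c, p(p(a)))))  →  f(c, g(0, p(a)))   [R3 at 2.2]
5. f(c, g(0, p(a)))  →  f(c, p(0))   [R1 at 2]
6. f(c, p(0))  →  0   [R3 at ε]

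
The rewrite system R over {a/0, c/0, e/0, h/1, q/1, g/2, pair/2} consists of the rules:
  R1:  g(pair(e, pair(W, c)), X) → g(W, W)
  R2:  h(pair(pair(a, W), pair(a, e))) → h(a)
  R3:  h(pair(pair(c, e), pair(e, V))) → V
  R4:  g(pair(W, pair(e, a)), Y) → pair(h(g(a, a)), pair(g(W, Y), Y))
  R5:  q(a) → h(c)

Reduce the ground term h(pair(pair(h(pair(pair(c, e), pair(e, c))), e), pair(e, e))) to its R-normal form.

e

1. h(pair(pair(h(pair(pair(c, e), pair(e, c))), e), pair(e, e)))  →  h(pair(pair(c, e), pair(e, e)))   [R3 at 1.1.1]
2. h(pair(pair(c, e), pair(e, e)))  →  e   [R3 at ε]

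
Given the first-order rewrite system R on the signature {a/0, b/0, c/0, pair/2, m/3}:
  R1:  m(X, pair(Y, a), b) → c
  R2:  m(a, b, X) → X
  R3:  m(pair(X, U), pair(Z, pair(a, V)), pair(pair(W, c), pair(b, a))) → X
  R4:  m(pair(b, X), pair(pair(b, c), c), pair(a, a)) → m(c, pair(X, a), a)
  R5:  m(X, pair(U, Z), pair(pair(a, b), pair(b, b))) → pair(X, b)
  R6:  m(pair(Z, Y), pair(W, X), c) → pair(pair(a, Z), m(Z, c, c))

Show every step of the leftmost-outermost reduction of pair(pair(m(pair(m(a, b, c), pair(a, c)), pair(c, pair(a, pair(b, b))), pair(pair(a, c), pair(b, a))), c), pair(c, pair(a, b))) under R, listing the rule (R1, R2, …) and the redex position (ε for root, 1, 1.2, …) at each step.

1. pair(pair(m(pair(m(a, b, c), pair(a, c)), pair(c, pair(a, pair(b, b))), pair(pair(a, c), pair(b, a))), c), pair(c, pair(a, b)))  →  pair(pair(m(a, b, c), c), pair(c, pair(a, b)))   [R3 at 1.1]
2. pair(pair(m(a, b, c), c), pair(c, pair(a, b)))  →  pair(pair(c, c), pair(c, pair(a, b)))   [R2 at 1.1]

pair(pair(c, c), pair(c, pair(a, b)))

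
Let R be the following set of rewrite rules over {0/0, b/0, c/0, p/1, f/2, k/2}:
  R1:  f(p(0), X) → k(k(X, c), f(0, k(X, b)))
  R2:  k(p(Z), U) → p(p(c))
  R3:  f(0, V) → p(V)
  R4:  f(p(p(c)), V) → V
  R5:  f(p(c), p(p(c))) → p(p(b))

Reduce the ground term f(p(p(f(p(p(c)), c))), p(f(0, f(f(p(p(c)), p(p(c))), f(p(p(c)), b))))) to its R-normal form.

p(p(b))

1. f(p(p(f(p(p(c)), c))), p(f(0, f(f(p(p(c)), p(p(c))), f(p(p(c)), b)))))  →  f(p(p(c)), p(f(0, f(f(p(p(c)), p(p(c))), f(p(p(c)), b)))))   [R4 at 1.1.1]
2. f(p(p(c)), p(f(0, f(f(p(p(c)), p(p(c))), f(p(p(c)), b)))))  →  p(f(0, f(f(p(p(c)), p(p(c))), f(p(p(c)), b))))   [R4 at ε]
3. p(f(0, f(f(p(p(c)), p(p(c))), f(p(p(c)), b))))  →  p(p(f(f(p(p(c)), p(p(c))), f(p(p(c)), b))))   [R3 at 1]
4. p(p(f(f(p(p(c)), p(p(c))), f(p(p(c)), b))))  →  p(p(f(p(p(c)), f(p(p(c)), b))))   [R4 at 1.1.1]
5. p(p(f(p(p(c)), f(p(p(c)), b))))  →  p(p(f(p(p(c)), b)))   [R4 at 1.1]
6. p(p(f(p(p(c)), b)))  →  p(p(b))   [R4 at 1.1]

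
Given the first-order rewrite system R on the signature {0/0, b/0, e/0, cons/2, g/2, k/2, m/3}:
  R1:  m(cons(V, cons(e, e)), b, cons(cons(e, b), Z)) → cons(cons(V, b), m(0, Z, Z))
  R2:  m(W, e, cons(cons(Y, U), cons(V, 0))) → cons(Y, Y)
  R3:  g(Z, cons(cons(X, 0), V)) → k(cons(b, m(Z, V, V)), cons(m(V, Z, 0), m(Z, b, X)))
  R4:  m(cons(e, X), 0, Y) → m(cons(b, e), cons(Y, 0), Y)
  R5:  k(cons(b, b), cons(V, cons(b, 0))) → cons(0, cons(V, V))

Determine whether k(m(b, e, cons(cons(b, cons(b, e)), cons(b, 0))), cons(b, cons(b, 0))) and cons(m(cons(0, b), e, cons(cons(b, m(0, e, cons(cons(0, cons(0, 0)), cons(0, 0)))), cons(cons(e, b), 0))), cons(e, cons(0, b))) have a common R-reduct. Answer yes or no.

no — NF(t₁) = cons(0, cons(b, b)), NF(t₂) = cons(cons(b, b), cons(e, cons(0, b)))

Reduce t₁ = k(m(b, e, cons(cons(b, cons(b, e)), cons(b, 0))), cons(b, cons(b, 0))):
1. k(m(b, e, cons(cons(b, cons(b, e)), cons(b, 0))), cons(b, cons(b, 0)))  →  k(cons(b, b), cons(b, cons(b, 0)))   [R2 at 1]
2. k(cons(b, b), cons(b, cons(b, 0)))  →  cons(0, cons(b, b))   [R5 at ε]

Reduce t₂ = cons(m(cons(0, b), e, cons(cons(b, m(0, e, cons(cons(0, cons(0, 0)), cons(0, 0)))), cons(cons(e, b), 0))), cons(e, cons(0, b))):
1. cons(m(cons(0, b), e, cons(cons(b, m(0, e, cons(cons(0, cons(0, 0)), cons(0, 0)))), cons(cons(e, b), 0))), cons(e, cons(0, b)))  →  cons(cons(b, b), cons(e, cons(0, b)))   [R2 at 1]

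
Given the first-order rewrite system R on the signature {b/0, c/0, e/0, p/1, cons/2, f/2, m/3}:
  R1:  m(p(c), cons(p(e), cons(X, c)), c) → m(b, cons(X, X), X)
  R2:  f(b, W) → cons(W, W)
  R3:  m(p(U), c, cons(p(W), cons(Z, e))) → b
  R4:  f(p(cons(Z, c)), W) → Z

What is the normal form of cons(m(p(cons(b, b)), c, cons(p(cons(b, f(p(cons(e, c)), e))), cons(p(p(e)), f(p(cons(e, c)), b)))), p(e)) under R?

cons(b, p(e))

1. cons(m(p(cons(b, b)), c, cons(p(cons(b, f(p(cons(e, c)), e))), cons(p(p(e)), f(p(cons(e, c)), b)))), p(e))  →  cons(m(p(cons(b, b)), c, cons(p(cons(b, e)), cons(p(p(e)), f(p(cons(e, c)), b)))), p(e))   [R4 at 1.3.1.1.2]
2. cons(m(p(cons(b, b)), c, cons(p(cons(b, e)), cons(p(p(e)), f(p(cons(e, c)), b)))), p(e))  →  cons(m(p(cons(b, b)), c, cons(p(cons(b, e)), cons(p(p(e)), e))), p(e))   [R4 at 1.3.2.2]
3. cons(m(p(cons(b, b)), c, cons(p(cons(b, e)), cons(p(p(e)), e))), p(e))  →  cons(b, p(e))   [R3 at 1]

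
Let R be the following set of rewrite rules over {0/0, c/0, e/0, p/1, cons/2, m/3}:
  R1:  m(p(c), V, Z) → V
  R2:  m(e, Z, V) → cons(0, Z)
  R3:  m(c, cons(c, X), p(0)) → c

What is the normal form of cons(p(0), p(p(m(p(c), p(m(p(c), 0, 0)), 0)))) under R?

1. cons(p(0), p(p(m(p(c), p(m(p(c), 0, 0)), 0))))  →  cons(p(0), p(p(p(m(p(c), 0, 0)))))   [R1 at 2.1.1]
2. cons(p(0), p(p(p(m(p(c), 0, 0)))))  →  cons(p(0), p(p(p(0))))   [R1 at 2.1.1.1]

cons(p(0), p(p(p(0))))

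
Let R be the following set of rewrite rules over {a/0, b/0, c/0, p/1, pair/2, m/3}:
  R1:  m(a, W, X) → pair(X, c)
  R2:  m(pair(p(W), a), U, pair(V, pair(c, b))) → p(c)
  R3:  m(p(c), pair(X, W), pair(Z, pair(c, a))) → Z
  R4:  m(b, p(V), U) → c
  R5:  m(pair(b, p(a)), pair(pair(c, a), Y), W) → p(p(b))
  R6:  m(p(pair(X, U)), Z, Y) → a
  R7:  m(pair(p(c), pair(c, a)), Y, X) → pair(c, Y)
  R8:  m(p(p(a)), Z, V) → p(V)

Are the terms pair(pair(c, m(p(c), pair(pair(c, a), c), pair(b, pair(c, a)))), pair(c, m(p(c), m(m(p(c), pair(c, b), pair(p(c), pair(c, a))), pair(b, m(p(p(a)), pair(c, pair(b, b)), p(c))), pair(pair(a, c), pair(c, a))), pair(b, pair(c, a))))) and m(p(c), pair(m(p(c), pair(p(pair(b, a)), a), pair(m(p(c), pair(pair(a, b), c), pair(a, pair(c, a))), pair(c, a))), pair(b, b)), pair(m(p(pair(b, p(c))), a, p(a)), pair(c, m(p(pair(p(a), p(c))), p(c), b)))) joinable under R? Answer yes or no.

Reduce t₁ = pair(pair(c, m(p(c), pair(pair(c, a), c), pair(b, pair(c, a)))), pair(c, m(p(c), m(m(p(c), pair(c, b), pair(p(c), pair(c, a))), pair(b, m(p(p(a)), pair(c, pair(b, b)), p(c))), pair(pair(a, c), pair(c, a))), pair(b, pair(c, a))))):
1. pair(pair(c, m(p(c), pair(pair(c, a), c), pair(b, pair(c, a)))), pair(c, m(p(c), m(m(p(c), pair(c, b), pair(p(c), pair(c, a))), pair(b, m(p(p(a)), pair(c, pair(b, b)), p(c))), pair(pair(a, c), pair(c, a))), pair(b, pair(c, a)))))  →  pair(pair(c, b), pair(c, m(p(c), m(m(p(c), pair(c, b), pair(p(c), pair(c, a))), pair(b, m(p(p(a)), pair(c, pair(b, b)), p(c))), pair(pair(a, c), pair(c, a))), pair(b, pair(c, a)))))   [R3 at 1.2]
2. pair(pair(c, b), pair(c, m(p(c), m(m(p(c), pair(c, b), pair(p(c), pair(c, a))), pair(b, m(p(p(a)), pair(c, pair(b, b)), p(c))), pair(pair(a, c), pair(c, a))), pair(b, pair(c, a)))))  →  pair(pair(c, b), pair(c, m(p(c), m(p(c), pair(b, m(p(p(a)), pair(c, pair(b, b)), p(c))), pair(pair(a, c), pair(c, a))), pair(b, pair(c, a)))))   [R3 at 2.2.2.1]
3. pair(pair(c, b), pair(c, m(p(c), m(p(c), pair(b, m(p(p(a)), pair(c, pair(b, b)), p(c))), pair(pair(a, c), pair(c, a))), pair(b, pair(c, a)))))  →  pair(pair(c, b), pair(c, m(p(c), pair(a, c), pair(b, pair(c, a)))))   [R3 at 2.2.2]
4. pair(pair(c, b), pair(c, m(p(c), pair(a, c), pair(b, pair(c, a)))))  →  pair(pair(c, b), pair(c, b))   [R3 at 2.2]

Reduce t₂ = m(p(c), pair(m(p(c), pair(p(pair(b, a)), a), pair(m(p(c), pair(pair(a, b), c), pair(a, pair(c, a))), pair(c, a))), pair(b, b)), pair(m(p(pair(b, p(c))), a, p(a)), pair(c, m(p(pair(p(a), p(c))), p(c), b)))):
1. m(p(c), pair(m(p(c), pair(p(pair(b, a)), a), pair(m(p(c), pair(pair(a, b), c), pair(a, pair(c, a))), pair(c, a))), pair(b, b)), pair(m(p(pair(b, p(c))), a, p(a)), pair(c, m(p(pair(p(a), p(c))), p(c), b))))  →  m(p(c), pair(m(p(c), pair(pair(a, b), c), pair(a, pair(c, a))), pair(b, b)), pair(m(p(pair(b, p(c))), a, p(a)), pair(c, m(p(pair(p(a), p(c))), p(c), b))))   [R3 at 2.1]
2. m(p(c), pair(m(p(c), pair(pair(a, b), c), pair(a, pair(c, a))), pair(b, b)), pair(m(p(pair(b, p(c))), a, p(a)), pair(c, m(p(pair(p(a), p(c))), p(c), b))))  →  m(p(c), pair(a, pair(b, b)), pair(m(p(pair(b, p(c))), a, p(a)), pair(c, m(p(pair(p(a), p(c))), p(c), b))))   [R3 at 2.1]
3. m(p(c), pair(a, pair(b, b)), pair(m(p(pair(b, p(c))), a, p(a)), pair(c, m(p(pair(p(a), p(c))), p(c), b))))  →  m(p(c), pair(a, pair(b, b)), pair(a, pair(c, m(p(pair(p(a), p(c))), p(c), b))))   [R6 at 3.1]
4. m(p(c), pair(a, pair(b, b)), pair(a, pair(c, m(p(pair(p(a), p(c))), p(c), b))))  →  m(p(c), pair(a, pair(b, b)), pair(a, pair(c, a)))   [R6 at 3.2.2]
5. m(p(c), pair(a, pair(b, b)), pair(a, pair(c, a)))  →  a   [R3 at ε]

no — NF(t₁) = pair(pair(c, b), pair(c, b)), NF(t₂) = a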